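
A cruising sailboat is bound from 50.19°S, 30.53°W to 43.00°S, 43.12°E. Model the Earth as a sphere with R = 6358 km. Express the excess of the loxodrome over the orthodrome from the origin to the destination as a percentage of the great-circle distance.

Great circle: σ = 0.8557 rad → d_gc = Rσ = 5440.4 km
Rhumb: Δφ = +0.1255, Δλ = +1.2854, Δψ = +0.1830, q = Δφ/Δψ = 0.6857 → d_rh = R√(Δφ²+q²Δλ²) = 5660.5 km
Excess = (5660.5 − 5440.4) / 5440.4 = 220.1 / 5440.4 = 4.046% ≈ 4.0%

4.0%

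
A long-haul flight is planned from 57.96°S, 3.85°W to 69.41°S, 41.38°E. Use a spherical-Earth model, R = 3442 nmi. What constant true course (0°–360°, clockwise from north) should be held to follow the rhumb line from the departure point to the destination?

120.1°

Meridional parts: M(φ₁)=-1.2478, M(φ₂)=-1.7057 → ΔM = -0.4579;  Δλ = +0.7894 rad
tan C = Δλ / ΔM = -1.7241 → C = 120.11°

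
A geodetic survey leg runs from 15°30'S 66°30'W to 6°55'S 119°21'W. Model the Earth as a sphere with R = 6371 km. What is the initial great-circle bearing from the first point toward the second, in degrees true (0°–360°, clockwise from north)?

273.2°

θ = atan2( sin Δλ·cos φ₂ ,  cos φ₁ sin φ₂ − sin φ₁ cos φ₂ cos Δλ )
  = atan2(-0.7913, +0.0442) = 273.19°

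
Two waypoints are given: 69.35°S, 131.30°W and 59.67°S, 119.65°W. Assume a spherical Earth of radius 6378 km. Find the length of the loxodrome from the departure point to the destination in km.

Rhumb course C = atan2(Δλ, Δψ) with Δψ = ln[tan(π/4+φ₂/2)/tan(π/4+φ₁/2)] = +0.3973, Δλ = +0.2033 → C = 27.11°
d = R·|Δφ| / |cos C| = 6378·0.16895 / 0.89017 = 1210 km

1210 km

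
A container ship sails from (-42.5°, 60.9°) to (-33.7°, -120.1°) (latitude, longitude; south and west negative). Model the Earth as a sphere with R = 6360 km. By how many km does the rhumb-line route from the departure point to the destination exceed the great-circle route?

4111 km

Great circle: cos σ = sin φ₁ sin φ₂ + cos φ₁ cos φ₂ cos Δλ,  σ = 1.8116 rad → d_gc = 11521.5 km
Rhumb line: Δψ = +0.1956, q = Δφ/Δψ = 0.7852, d_rh = R√(Δφ²+q²Δλ²) = 15632.2 km
Excess = 15632.2 − 11521.5 = 4110.7 ≈ 4111 km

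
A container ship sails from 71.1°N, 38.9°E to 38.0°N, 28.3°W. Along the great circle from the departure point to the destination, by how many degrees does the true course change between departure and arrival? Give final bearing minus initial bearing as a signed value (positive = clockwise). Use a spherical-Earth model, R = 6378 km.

-58.9°

Initial bearing θ₁ = atan2(sin Δλ cos φ₂, cos φ₁ sin φ₂ − sin φ₁ cos φ₂ cos Δλ) = 262.98°
Final bearing θ₂ = (initial bearing from the destination back to the start) + 180° = 204.08°
Δθ = θ₂ − θ₁ = -58.9°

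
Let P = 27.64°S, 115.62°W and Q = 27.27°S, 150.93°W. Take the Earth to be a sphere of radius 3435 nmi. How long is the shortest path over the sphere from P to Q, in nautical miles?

1872 nmi

Haversine: a = sin²(Δφ/2)+cos φ₁ cos φ₂ sin²(Δλ/2) = 0.07244;  σ = 2·atan2(√a,√(1−a))
σ = 31.227° → d = Rσ = 3435·0.54501 = 1872 nmi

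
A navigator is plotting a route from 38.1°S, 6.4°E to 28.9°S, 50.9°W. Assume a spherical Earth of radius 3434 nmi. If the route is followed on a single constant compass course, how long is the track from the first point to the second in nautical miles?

2911 nmi

Δψ = ln[tan(π/4+φ₂/2)/tan(π/4+φ₁/2)] = +0.1929;  Δφ = +0.1606 rad,  Δλ = -1.0001 rad
q = Δφ/Δψ = 0.8322
d = R·√(Δφ² + q²Δλ²) = 3434·0.84761 = 2911 nmi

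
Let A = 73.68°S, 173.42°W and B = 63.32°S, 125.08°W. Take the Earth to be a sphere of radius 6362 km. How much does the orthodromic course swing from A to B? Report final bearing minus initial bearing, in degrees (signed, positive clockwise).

At departure: θ₁ = atan2(sin Δλ cos φ₂, cos φ₁ sin φ₂ − sin φ₁ cos φ₂ cos Δλ) = 83.98°
At arrival: θ₂ = atan2(sin Δλ cos φ₁, −cos φ₂ sin φ₁ + sin φ₂ cos φ₁ cos Δλ) = 38.49°
Δθ = θ₂ − θ₁ = -45.5°

-45.5°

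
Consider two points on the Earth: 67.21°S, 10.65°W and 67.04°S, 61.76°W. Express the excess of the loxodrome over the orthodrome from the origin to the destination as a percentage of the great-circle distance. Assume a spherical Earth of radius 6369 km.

Great circle: σ = 0.3370 rad → d_gc = Rσ = 2146.2 km
Rhumb: Δφ = +0.0030, Δλ = -0.8920, Δψ = +0.0076, q = Δφ/Δψ = 0.3887 → d_rh = R√(Δφ²+q²Δλ²) = 2208.6 km
Excess = (2208.6 − 2146.2) / 2146.2 = 62.4 / 2146.2 = 2.91% ≈ 2.9%

2.9%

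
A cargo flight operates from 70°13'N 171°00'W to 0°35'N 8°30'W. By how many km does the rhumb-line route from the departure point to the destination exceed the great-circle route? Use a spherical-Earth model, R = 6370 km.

2792 km

Great circle: cos σ = sin φ₁ sin φ₂ + cos φ₁ cos φ₂ cos Δλ,  σ = 1.8894 rad → d_gc = 12035.2 km
Rhumb line: Δψ = -1.7363, q = Δφ/Δψ = 0.6999, d_rh = R√(Δφ²+q²Δλ²) = 14826.9 km
Excess = 14826.9 − 12035.2 = 2791.7 ≈ 2792 km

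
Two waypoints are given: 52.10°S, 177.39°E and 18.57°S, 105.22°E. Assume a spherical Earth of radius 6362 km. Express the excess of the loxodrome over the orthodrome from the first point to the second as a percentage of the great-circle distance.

Great circle: σ = 1.1268 rad → d_gc = Rσ = 7168.4 km
Rhumb: Δφ = +0.5852, Δλ = -1.2596, Δψ = +0.7391, q = Δφ/Δψ = 0.7918 → d_rh = R√(Δφ²+q²Δλ²) = 7357.0 km
Excess = (7357.0 − 7168.4) / 7168.4 = 188.6 / 7168.4 = 2.63% ≈ 2.6%

2.6%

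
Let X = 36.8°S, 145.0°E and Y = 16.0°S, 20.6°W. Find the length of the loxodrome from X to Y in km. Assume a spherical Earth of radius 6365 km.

16505 km

Rhumb course C = atan2(Δλ, Δψ) with Δψ = ln[tan(π/4+φ₂/2)/tan(π/4+φ₁/2)] = +0.4087, Δλ = -2.8903 → C = 278.05°
d = R·|Δφ| / |cos C| = 6365·0.36303 / 0.14000 = 16505 km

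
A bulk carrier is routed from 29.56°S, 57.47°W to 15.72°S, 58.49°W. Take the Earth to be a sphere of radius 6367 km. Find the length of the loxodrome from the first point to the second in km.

1542 km

Δψ = ln[tan(π/4+φ₂/2)/tan(π/4+φ₁/2)] = +0.2626;  Δφ = +0.2416 rad,  Δλ = -0.0178 rad
q = Δφ/Δψ = 0.9199
d = R·√(Δφ² + q²Δλ²) = 6367·0.24211 = 1542 km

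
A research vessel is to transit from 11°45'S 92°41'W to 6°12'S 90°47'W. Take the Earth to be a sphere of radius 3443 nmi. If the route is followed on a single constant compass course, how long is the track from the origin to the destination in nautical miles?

352 nmi

Δψ = ln[tan(π/4+φ₂/2)/tan(π/4+φ₁/2)] = +0.0981;  Δφ = +0.0969 rad,  Δλ = +0.0332 rad
q = Δφ/Δψ = 0.9874
d = R·√(Δφ² + q²Δλ²) = 3443·0.10225 = 352 nmi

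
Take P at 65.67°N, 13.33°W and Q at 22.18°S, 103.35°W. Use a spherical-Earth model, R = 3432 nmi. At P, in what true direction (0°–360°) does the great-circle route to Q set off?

N = sin Δλ·cos φ₂ = -0.9260;  D = cos φ₁ sin φ₂ − sin φ₁ cos φ₂ cos Δλ = -0.1552
initial course = atan2(N, D) = 260.48°

260.5°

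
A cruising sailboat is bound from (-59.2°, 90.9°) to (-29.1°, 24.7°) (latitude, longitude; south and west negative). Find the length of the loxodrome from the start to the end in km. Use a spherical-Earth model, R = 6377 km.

Rhumb course C = atan2(Δλ, Δψ) with Δψ = ln[tan(π/4+φ₂/2)/tan(π/4+φ₁/2)] = +0.7581, Δλ = -1.1554 → C = 303.27°
d = R·|Δφ| / |cos C| = 6377·0.52534 / 0.54859 = 6107 km

6107 km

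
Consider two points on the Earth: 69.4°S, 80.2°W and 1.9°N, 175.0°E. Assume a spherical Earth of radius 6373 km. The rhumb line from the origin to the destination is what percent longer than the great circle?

6.8%

Great circle: σ = 1.6920 rad → d_gc = Rσ = 10782.8 km
Rhumb: Δφ = +1.2444, Δλ = -1.8291, Δψ = +1.7384, q = Δφ/Δψ = 0.7158 → d_rh = R√(Δφ²+q²Δλ²) = 11512.0 km
Excess = (11512.0 − 10782.8) / 10782.8 = 729.2 / 10782.8 = 6.76% ≈ 6.8%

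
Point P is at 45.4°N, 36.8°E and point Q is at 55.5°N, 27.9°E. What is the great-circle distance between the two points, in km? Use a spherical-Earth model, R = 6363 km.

Haversine: a = sin²(Δφ/2)+cos φ₁ cos φ₂ sin²(Δλ/2) = 0.01014;  σ = 2·atan2(√a,√(1−a))
σ = 11.560° → d = Rσ = 6363·0.20176 = 1284 km

1284 km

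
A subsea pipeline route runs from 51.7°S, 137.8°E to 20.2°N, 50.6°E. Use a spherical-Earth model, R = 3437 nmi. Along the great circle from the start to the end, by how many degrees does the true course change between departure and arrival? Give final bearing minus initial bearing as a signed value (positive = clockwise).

+35.4°

At departure: θ₁ = atan2(sin Δλ cos φ₂, cos φ₁ sin φ₂ − sin φ₁ cos φ₂ cos Δλ) = 284.93°
At arrival: θ₂ = atan2(sin Δλ cos φ₁, −cos φ₂ sin φ₁ + sin φ₂ cos φ₁ cos Δλ) = 320.35°
Δθ = θ₂ − θ₁ = +35.4°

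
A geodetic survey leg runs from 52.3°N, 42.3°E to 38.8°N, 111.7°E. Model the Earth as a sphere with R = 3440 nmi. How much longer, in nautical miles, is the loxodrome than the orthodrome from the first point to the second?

100 nmi

Great circle: cos σ = sin φ₁ sin φ₂ + cos φ₁ cos φ₂ cos Δλ,  σ = 0.8454 rad → d_gc = 2908.0 nmi
Rhumb line: Δψ = -0.3389, q = Δφ/Δψ = 0.6953, d_rh = R√(Δφ²+q²Δλ²) = 3008.2 nmi
Excess = 3008.2 − 2908.0 = 100.2 ≈ 100 nmi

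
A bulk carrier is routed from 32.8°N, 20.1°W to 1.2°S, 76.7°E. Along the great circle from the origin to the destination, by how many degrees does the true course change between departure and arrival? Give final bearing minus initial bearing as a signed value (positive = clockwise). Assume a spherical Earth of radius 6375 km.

+35.6°

At departure: θ₁ = atan2(sin Δλ cos φ₂, cos φ₁ sin φ₂ − sin φ₁ cos φ₂ cos Δλ) = 87.32°
At arrival: θ₂ = atan2(sin Δλ cos φ₁, −cos φ₂ sin φ₁ + sin φ₂ cos φ₁ cos Δλ) = 122.88°
Δθ = θ₂ − θ₁ = +35.6°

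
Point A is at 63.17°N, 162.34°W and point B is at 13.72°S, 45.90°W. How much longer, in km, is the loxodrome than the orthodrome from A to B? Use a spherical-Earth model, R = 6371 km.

765 km

Great circle: cos σ = sin φ₁ sin φ₂ + cos φ₁ cos φ₂ cos Δλ,  σ = 1.9898 rad → d_gc = 12677.2 km
Rhumb line: Δψ = -1.6751, q = Δφ/Δψ = 0.8011, d_rh = R√(Δφ²+q²Δλ²) = 13442.1 km
Excess = 13442.1 − 12677.2 = 764.9 ≈ 765 km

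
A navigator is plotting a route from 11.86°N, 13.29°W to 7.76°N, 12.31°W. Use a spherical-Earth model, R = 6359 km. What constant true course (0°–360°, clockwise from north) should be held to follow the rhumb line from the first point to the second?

Meridional parts: M(φ₁)=+0.2085, M(φ₂)=+0.1359 → ΔM = -0.0726;  Δλ = +0.0171 rad
tan C = Δλ / ΔM = -0.2355 → C = 166.75°

166.7°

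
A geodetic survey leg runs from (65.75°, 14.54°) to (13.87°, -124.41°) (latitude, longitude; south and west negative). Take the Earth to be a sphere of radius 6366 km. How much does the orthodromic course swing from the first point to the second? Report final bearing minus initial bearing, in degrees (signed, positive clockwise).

Initial bearing θ₁ = atan2(sin Δλ cos φ₂, cos φ₁ sin φ₂ − sin φ₁ cos φ₂ cos Δλ) = 320.23°
Final bearing θ₂ = (initial bearing from the destination back to the start) + 180° = 195.70°
Δθ = θ₂ − θ₁ = -124.5°

-124.5°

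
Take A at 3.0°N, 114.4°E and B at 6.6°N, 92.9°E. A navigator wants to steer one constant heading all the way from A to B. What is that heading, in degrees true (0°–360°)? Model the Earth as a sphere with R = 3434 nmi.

Δψ = ln[tan(π/4+φ₂/2)/tan(π/4+φ₁/2)] = +0.0631
Δλ = -0.3752 rad (taken the short way round)
course = atan2(Δλ, Δψ) = 279.54°

279.5°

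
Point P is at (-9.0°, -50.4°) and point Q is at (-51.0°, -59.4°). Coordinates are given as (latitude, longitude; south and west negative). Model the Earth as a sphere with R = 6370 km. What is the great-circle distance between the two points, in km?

cos σ = sin φ₁ sin φ₂ + cos φ₁ cos φ₂ cos Δλ
      = sin(-9.00°)sin(-51.00°) + cos(-9.00°)cos(-51.00°)cos(-9.00°) = 0.7355
σ = 42.651° → d = Rσ = 6370·0.74440 = 4742 km

4742 km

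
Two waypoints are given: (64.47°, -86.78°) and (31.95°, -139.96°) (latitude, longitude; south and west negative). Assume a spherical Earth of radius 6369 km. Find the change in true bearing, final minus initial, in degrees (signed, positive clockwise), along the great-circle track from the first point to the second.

At departure: θ₁ = atan2(sin Δλ cos φ₂, cos φ₁ sin φ₂ − sin φ₁ cos φ₂ cos Δλ) = 251.23°
At arrival: θ₂ = atan2(sin Δλ cos φ₁, −cos φ₂ sin φ₁ + sin φ₂ cos φ₁ cos Δλ) = 208.75°
Δθ = θ₂ − θ₁ = -42.5°

-42.5°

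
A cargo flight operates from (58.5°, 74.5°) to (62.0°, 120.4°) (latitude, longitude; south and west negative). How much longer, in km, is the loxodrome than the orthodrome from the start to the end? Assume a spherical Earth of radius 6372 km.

52 km

Great circle: cos σ = sin φ₁ sin φ₂ + cos φ₁ cos φ₂ cos Δλ,  σ = 0.3936 rad → d_gc = 2507.9 km
Rhumb line: Δψ = +0.1232, q = Δφ/Δψ = 0.4957, d_rh = R√(Δφ²+q²Δλ²) = 2560.0 km
Excess = 2560.0 − 2507.9 = 52.1 ≈ 52 km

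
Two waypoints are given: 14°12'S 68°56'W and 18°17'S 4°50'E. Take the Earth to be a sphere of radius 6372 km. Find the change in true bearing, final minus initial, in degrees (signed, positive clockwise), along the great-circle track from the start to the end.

Initial bearing θ₁ = atan2(sin Δλ cos φ₂, cos φ₁ sin φ₂ − sin φ₁ cos φ₂ cos Δλ) = 104.69°
Final bearing θ₂ = (initial bearing from the destination back to the start) + 180° = 80.97°
Δθ = θ₂ − θ₁ = -23.7°

-23.7°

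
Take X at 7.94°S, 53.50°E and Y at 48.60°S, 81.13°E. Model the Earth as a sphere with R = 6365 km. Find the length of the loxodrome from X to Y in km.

Rhumb course C = atan2(Δλ, Δψ) with Δψ = ln[tan(π/4+φ₂/2)/tan(π/4+φ₁/2)] = -0.8342, Δλ = +0.4822 → C = 149.97°
d = R·|Δφ| / |cos C| = 6365·0.70965 / 0.86575 = 5217 km

5217 km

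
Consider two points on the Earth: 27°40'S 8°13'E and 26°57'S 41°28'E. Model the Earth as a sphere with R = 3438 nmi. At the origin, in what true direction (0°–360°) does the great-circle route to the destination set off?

96.4°

N = sin Δλ·cos φ₂ = +0.4887;  D = cos φ₁ sin φ₂ − sin φ₁ cos φ₂ cos Δλ = -0.0553
initial course = atan2(N, D) = 96.45°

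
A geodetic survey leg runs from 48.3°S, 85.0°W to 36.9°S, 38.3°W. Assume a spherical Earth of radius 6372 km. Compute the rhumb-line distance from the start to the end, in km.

4012 km

Rhumb course C = atan2(Δλ, Δψ) with Δψ = ln[tan(π/4+φ₂/2)/tan(π/4+φ₁/2)] = +0.2715, Δλ = +0.8151 → C = 71.58°
d = R·|Δφ| / |cos C| = 6372·0.19897 / 0.31604 = 4012 km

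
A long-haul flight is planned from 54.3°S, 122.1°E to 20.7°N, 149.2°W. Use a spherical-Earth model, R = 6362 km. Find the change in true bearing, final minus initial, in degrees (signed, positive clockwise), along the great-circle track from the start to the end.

At departure: θ₁ = atan2(sin Δλ cos φ₂, cos φ₁ sin φ₂ − sin φ₁ cos φ₂ cos Δλ) = 76.56°
At arrival: θ₂ = atan2(sin Δλ cos φ₁, −cos φ₂ sin φ₁ + sin φ₂ cos φ₁ cos Δλ) = 37.35°
Δθ = θ₂ − θ₁ = -39.2°

-39.2°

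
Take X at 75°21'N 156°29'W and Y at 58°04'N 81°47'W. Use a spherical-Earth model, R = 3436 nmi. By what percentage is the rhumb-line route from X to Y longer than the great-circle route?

Great circle: σ = 0.5426 rad → d_gc = Rσ = 1864.4 nmi
Rhumb: Δφ = -0.3017, Δλ = +1.3038, Δψ = -0.8001, q = Δφ/Δψ = 0.3770 → d_rh = R√(Δφ²+q²Δλ²) = 1981.6 nmi
Excess = (1981.6 − 1864.4) / 1864.4 = 117.2 / 1864.4 = 6.29% ≈ 6.3%

6.3%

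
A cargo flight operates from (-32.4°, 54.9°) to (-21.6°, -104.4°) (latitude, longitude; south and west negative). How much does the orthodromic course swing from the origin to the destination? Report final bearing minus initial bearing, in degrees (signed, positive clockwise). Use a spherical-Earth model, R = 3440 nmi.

At departure: θ₁ = atan2(sin Δλ cos φ₂, cos φ₁ sin φ₂ − sin φ₁ cos φ₂ cos Δλ) = 202.93°
At arrival: θ₂ = atan2(sin Δλ cos φ₁, −cos φ₂ sin φ₁ + sin φ₂ cos φ₁ cos Δλ) = 339.28°
Δθ = θ₂ − θ₁ = +136.3°

+136.3°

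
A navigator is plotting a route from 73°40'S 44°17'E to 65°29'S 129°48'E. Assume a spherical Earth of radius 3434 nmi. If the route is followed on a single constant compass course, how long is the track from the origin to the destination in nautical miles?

1832 nmi

Rhumb course C = atan2(Δλ, Δψ) with Δψ = ln[tan(π/4+φ₂/2)/tan(π/4+φ₁/2)] = +0.4148, Δλ = +1.4925 → C = 74.47°
d = R·|Δφ| / |cos C| = 3434·0.14283 / 0.26774 = 1832 nmi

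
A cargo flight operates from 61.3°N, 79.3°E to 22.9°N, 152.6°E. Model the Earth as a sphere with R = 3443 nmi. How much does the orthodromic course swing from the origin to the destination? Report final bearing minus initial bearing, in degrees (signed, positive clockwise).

+55.7°

Initial bearing θ₁ = atan2(sin Δλ cos φ₂, cos φ₁ sin φ₂ − sin φ₁ cos φ₂ cos Δλ) = 92.94°
Final bearing θ₂ = (initial bearing from the destination back to the start) + 180° = 148.63°
Δθ = θ₂ − θ₁ = +55.7°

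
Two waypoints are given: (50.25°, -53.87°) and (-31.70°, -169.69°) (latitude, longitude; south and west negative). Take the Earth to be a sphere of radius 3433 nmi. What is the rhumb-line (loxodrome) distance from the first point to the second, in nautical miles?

Δψ = ln[tan(π/4+φ₂/2)/tan(π/4+φ₁/2)] = -1.6014;  Δφ = -1.4303 rad,  Δλ = -2.0214 rad
q = Δφ/Δψ = 0.8932
d = R·√(Δφ² + q²Δλ²) = 3433·2.30339 = 7908 nmi

7908 nmi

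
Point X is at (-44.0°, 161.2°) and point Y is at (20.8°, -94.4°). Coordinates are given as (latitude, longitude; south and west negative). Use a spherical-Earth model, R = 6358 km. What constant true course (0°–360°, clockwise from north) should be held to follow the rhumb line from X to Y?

Meridional parts: M(φ₁)=-0.8569, M(φ₂)=+0.3713 → ΔM = +1.2282;  Δλ = +1.8221 rad
tan C = Δλ / ΔM = +1.4836 → C = 56.02°

56.0°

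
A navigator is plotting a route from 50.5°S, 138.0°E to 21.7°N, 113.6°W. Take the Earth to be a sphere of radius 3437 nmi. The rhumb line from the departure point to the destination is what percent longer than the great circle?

Great circle: σ = 2.0622 rad → d_gc = Rσ = 7087.7 nmi
Rhumb: Δφ = +1.2601, Δλ = +1.8919, Δψ = +1.4125, q = Δφ/Δψ = 0.8922 → d_rh = R√(Δφ²+q²Δλ²) = 7239.7 nmi
Excess = (7239.7 − 7087.7) / 7087.7 = 152.0 / 7087.7 = 2.14% ≈ 2.1%

2.1%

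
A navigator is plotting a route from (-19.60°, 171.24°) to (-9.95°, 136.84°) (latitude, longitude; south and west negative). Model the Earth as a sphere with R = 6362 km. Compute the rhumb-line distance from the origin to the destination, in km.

3841 km

Rhumb course C = atan2(Δλ, Δψ) with Δψ = ln[tan(π/4+φ₂/2)/tan(π/4+φ₁/2)] = +0.1744, Δλ = -0.6004 → C = 286.20°
d = R·|Δφ| / |cos C| = 6362·0.16842 / 0.27897 = 3841 km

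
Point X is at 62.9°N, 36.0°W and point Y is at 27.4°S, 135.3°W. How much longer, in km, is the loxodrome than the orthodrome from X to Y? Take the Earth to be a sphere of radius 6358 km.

363 km

Great circle: cos σ = sin φ₁ sin φ₂ + cos φ₁ cos φ₂ cos Δλ,  σ = 2.0658 rad → d_gc = 13134.4 km
Rhumb line: Δψ = -1.9205, q = Δφ/Δψ = 0.8206, d_rh = R√(Δφ²+q²Δλ²) = 13497.3 km
Excess = 13497.3 − 13134.4 = 362.9 ≈ 363 km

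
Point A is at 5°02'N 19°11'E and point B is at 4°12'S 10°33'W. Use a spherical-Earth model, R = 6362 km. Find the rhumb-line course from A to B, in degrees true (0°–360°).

Meridional parts: M(φ₁)=+0.0880, M(φ₂)=-0.0734 → ΔM = -0.1613;  Δλ = -0.5189 rad
tan C = Δλ / ΔM = +3.2166 → C = 252.73°

252.7°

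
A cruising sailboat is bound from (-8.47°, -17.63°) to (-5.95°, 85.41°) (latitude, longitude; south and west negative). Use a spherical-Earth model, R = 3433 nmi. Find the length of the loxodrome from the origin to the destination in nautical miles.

6126 nmi

Δψ = ln[tan(π/4+φ₂/2)/tan(π/4+φ₁/2)] = +0.0443;  Δφ = +0.0440 rad,  Δλ = +1.7984 rad
q = Δφ/Δψ = 0.9920
d = R·√(Δφ² + q²Δλ²) = 3433·1.78456 = 6126 nmi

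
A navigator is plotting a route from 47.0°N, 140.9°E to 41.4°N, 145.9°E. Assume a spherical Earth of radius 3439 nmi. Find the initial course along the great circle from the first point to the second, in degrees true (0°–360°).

145.6°

θ = atan2( sin Δλ·cos φ₂ ,  cos φ₁ sin φ₂ − sin φ₁ cos φ₂ cos Δλ )
  = atan2(+0.0654, -0.0955) = 145.60°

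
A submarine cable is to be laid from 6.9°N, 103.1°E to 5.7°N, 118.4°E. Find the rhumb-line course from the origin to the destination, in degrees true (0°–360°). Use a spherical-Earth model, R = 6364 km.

Δψ = ln[tan(π/4+φ₂/2)/tan(π/4+φ₁/2)] = -0.0211
Δλ = +0.2670 rad (taken the short way round)
course = atan2(Δλ, Δψ) = 94.51°

94.5°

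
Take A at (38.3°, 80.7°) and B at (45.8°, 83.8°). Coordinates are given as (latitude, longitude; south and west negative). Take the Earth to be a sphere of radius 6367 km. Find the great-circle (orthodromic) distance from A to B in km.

cos σ = sin φ₁ sin φ₂ + cos φ₁ cos φ₂ cos Δλ
      = sin(38.30°)sin(45.80°) + cos(38.30°)cos(45.80°)cos(3.10°) = 0.9906
σ = 7.844° → d = Rσ = 6367·0.13690 = 872 km

872 km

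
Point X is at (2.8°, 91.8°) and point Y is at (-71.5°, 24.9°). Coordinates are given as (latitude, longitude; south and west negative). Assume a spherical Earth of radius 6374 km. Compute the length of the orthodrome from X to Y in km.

9514 km

cos σ = sin φ₁ sin φ₂ + cos φ₁ cos φ₂ cos Δλ
      = sin(2.80°)sin(-71.50°) + cos(2.80°)cos(-71.50°)cos(-66.90°) = 0.0780
σ = 85.525° → d = Rσ = 6374·1.49270 = 9514 km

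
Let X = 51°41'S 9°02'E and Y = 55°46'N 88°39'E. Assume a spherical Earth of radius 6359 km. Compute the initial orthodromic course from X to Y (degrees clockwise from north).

N = sin Δλ·cos φ₂ = +0.5534;  D = cos φ₁ sin φ₂ − sin φ₁ cos φ₂ cos Δλ = +0.5921
initial course = atan2(N, D) = 43.06°

43.1°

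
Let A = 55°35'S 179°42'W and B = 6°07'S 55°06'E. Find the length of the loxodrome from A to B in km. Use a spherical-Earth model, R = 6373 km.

Δψ = ln[tan(π/4+φ₂/2)/tan(π/4+φ₁/2)] = +1.0652;  Δφ = +0.8634 rad,  Δλ = -2.1852 rad
q = Δφ/Δψ = 0.8105
d = R·√(Δφ² + q²Δλ²) = 6373·1.97038 = 12557 km

12557 km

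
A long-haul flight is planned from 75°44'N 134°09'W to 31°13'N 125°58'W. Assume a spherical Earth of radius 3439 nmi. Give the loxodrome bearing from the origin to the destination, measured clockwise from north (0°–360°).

174.6°

Δψ = ln[tan(π/4+φ₂/2)/tan(π/4+φ₁/2)] = -1.5043
Δλ = +0.1428 rad (taken the short way round)
course = atan2(Δλ, Δψ) = 174.58°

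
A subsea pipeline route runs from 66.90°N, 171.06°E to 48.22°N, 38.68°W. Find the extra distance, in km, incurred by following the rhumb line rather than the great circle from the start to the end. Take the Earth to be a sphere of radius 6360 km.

1991 km

Great circle: cos σ = sin φ₁ sin φ₂ + cos φ₁ cos φ₂ cos Δλ,  σ = 1.0940 rad → d_gc = 6957.8 km
Rhumb line: Δψ = -0.6246, q = Δφ/Δψ = 0.5219, d_rh = R√(Δφ²+q²Δλ²) = 8949.1 km
Excess = 8949.1 − 6957.8 = 1991.3 ≈ 1991 km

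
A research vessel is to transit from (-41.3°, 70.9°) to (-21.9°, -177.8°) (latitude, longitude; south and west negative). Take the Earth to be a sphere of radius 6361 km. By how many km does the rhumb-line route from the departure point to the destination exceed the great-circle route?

619 km

Great circle: cos σ = sin φ₁ sin φ₂ + cos φ₁ cos φ₂ cos Δλ,  σ = 1.5778 rad → d_gc = 10036.6 km
Rhumb line: Δψ = +0.4009, q = Δφ/Δψ = 0.8445, d_rh = R√(Δφ²+q²Δλ²) = 10655.4 km
Excess = 10655.4 − 10036.6 = 618.8 ≈ 619 km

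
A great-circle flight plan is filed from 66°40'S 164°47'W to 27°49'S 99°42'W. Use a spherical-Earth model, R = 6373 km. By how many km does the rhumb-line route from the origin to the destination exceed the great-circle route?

Great circle: cos σ = sin φ₁ sin φ₂ + cos φ₁ cos φ₂ cos Δλ,  σ = 0.9569 rad → d_gc = 6098.25 km
Rhumb line: Δψ = +1.0718, q = Δφ/Δψ = 0.6327, d_rh = R√(Δφ²+q²Δλ²) = 6296.77 km
Excess = 6296.77 − 6098.25 = 198.52 ≈ 199 km

199 km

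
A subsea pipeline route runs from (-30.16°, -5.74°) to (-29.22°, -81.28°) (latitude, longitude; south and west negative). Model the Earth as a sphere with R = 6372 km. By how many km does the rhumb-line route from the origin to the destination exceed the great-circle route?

148 km

Great circle: cos σ = sin φ₁ sin φ₂ + cos φ₁ cos φ₂ cos Δλ,  σ = 1.1222 rad → d_gc = 7150.7 km
Rhumb line: Δψ = +0.0189, q = Δφ/Δψ = 0.8687, d_rh = R√(Δφ²+q²Δλ²) = 7298.7 km
Excess = 7298.7 − 7150.7 = 148.0 ≈ 148 km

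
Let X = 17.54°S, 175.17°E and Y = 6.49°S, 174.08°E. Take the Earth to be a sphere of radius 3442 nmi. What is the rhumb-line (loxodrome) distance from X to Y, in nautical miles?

Rhumb course C = atan2(Δλ, Δψ) with Δψ = ln[tan(π/4+φ₂/2)/tan(π/4+φ₁/2)] = +0.1975, Δλ = -0.0190 → C = 354.50°
d = R·|Δφ| / |cos C| = 3442·0.19286 / 0.99539 = 667 nmi

667 nmi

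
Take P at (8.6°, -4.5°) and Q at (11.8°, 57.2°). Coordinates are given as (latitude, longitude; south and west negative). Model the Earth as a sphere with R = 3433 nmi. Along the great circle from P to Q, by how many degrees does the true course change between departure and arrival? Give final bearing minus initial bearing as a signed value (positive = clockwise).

At departure: θ₁ = atan2(sin Δλ cos φ₂, cos φ₁ sin φ₂ − sin φ₁ cos φ₂ cos Δλ) = 81.24°
At arrival: θ₂ = atan2(sin Δλ cos φ₁, −cos φ₂ sin φ₁ + sin φ₂ cos φ₁ cos Δλ) = 93.32°
Δθ = θ₂ − θ₁ = +12.1°

+12.1°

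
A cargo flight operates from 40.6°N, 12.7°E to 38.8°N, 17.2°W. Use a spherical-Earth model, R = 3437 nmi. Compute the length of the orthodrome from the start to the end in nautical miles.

1378 nmi

cos σ = sin φ₁ sin φ₂ + cos φ₁ cos φ₂ cos Δλ
      = sin(40.60°)sin(38.80°) + cos(40.60°)cos(38.80°)cos(-29.90°) = 0.9207
σ = 22.965° → d = Rσ = 3437·0.40081 = 1378 nmi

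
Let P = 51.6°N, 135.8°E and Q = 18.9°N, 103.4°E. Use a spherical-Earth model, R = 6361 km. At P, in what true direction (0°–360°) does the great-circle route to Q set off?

230.0°

θ = atan2( sin Δλ·cos φ₂ ,  cos φ₁ sin φ₂ − sin φ₁ cos φ₂ cos Δλ )
  = atan2(-0.5069, -0.4248) = 230.04°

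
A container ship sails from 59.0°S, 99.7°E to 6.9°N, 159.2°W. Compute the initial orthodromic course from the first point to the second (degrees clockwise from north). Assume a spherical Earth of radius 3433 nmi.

96.0°

θ = atan2( sin Δλ·cos φ₂ ,  cos φ₁ sin φ₂ − sin φ₁ cos φ₂ cos Δλ )
  = atan2(+0.9742, -0.1020) = 95.97°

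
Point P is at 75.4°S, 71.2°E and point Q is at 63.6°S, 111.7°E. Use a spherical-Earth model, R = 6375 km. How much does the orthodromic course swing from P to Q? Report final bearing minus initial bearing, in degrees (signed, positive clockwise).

Initial bearing θ₁ = atan2(sin Δλ cos φ₂, cos φ₁ sin φ₂ − sin φ₁ cos φ₂ cos Δλ) = 70.65°
Final bearing θ₂ = (initial bearing from the destination back to the start) + 180° = 32.34°
Δθ = θ₂ − θ₁ = -38.3°

-38.3°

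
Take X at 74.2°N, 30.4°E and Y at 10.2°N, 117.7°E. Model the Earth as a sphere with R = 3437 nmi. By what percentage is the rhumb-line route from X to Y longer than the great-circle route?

5.6%

Great circle: σ = 1.3867 rad → d_gc = Rσ = 4766.2 nmi
Rhumb: Δφ = -1.1170, Δλ = +1.5237, Δψ = -1.7960, q = Δφ/Δψ = 0.6219 → d_rh = R√(Δφ²+q²Δλ²) = 5034.6 nmi
Excess = (5034.6 − 4766.2) / 4766.2 = 268.4 / 4766.2 = 5.63% ≈ 5.6%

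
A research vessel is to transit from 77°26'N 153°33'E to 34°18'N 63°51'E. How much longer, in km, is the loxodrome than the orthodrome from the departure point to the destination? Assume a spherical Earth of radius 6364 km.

Great circle: cos σ = sin φ₁ sin φ₂ + cos φ₁ cos φ₂ cos Δλ,  σ = 0.9873 rad → d_gc = 6283.0 km
Rhumb line: Δψ = -1.5683, q = Δφ/Δψ = 0.4800, d_rh = R√(Δφ²+q²Δλ²) = 6769.4 km
Excess = 6769.4 − 6283.0 = 486.4 ≈ 486 km

486 km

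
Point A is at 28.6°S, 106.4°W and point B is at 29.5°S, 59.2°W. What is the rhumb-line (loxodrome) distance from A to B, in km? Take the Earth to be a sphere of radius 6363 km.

4583 km

Δψ = ln[tan(π/4+φ₂/2)/tan(π/4+φ₁/2)] = -0.0180;  Δφ = -0.0157 rad,  Δλ = +0.8238 rad
q = Δφ/Δψ = 0.8742
d = R·√(Δφ² + q²Δλ²) = 6363·0.72032 = 4583 km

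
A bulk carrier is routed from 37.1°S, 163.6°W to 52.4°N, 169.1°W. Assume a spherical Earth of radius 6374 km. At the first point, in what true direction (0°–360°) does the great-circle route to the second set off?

N = sin Δλ·cos φ₂ = -0.0585;  D = cos φ₁ sin φ₂ − sin φ₁ cos φ₂ cos Δλ = +0.9983
initial course = atan2(N, D) = 356.65°

356.6°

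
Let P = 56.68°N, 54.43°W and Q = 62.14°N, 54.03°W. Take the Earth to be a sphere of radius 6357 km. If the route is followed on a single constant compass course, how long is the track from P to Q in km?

606 km

Δψ = ln[tan(π/4+φ₂/2)/tan(π/4+φ₁/2)] = +0.1877;  Δφ = +0.0953 rad,  Δλ = +0.0070 rad
q = Δφ/Δψ = 0.5076
d = R·√(Δφ² + q²Δλ²) = 6357·0.09536 = 606 km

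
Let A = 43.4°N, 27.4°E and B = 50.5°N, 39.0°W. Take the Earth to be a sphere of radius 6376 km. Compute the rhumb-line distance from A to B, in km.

Δψ = ln[tan(π/4+φ₂/2)/tan(π/4+φ₁/2)] = +0.1819;  Δφ = +0.1239 rad,  Δλ = -1.1589 rad
q = Δφ/Δψ = 0.6812
d = R·√(Δφ² + q²Δλ²) = 6376·0.79910 = 5095 km

5095 km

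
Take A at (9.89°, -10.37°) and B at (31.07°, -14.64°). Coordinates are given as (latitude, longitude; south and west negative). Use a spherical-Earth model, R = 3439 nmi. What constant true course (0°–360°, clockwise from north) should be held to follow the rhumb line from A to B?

Meridional parts: M(φ₁)=+0.1735, M(φ₂)=+0.5710 → ΔM = +0.3975;  Δλ = -0.0745 rad
tan C = Δλ / ΔM = -0.1875 → C = 349.38°

349.4°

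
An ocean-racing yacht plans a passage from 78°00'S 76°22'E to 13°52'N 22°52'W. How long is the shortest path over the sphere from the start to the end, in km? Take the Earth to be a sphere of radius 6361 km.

Haversine: a = sin²(Δφ/2)+cos φ₁ cos φ₂ sin²(Δλ/2) = 0.63341;  σ = 2·atan2(√a,√(1−a))
σ = 105.475° → d = Rσ = 6361·1.84088 = 11710 km

11710 km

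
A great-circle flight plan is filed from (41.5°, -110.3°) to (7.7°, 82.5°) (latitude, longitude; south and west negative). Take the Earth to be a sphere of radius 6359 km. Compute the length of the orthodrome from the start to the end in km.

cos σ = sin φ₁ sin φ₂ + cos φ₁ cos φ₂ cos Δλ
      = sin(41.50°)sin(7.70°) + cos(41.50°)cos(7.70°)cos(-167.20°) = -0.6350
σ = 129.418° → d = Rσ = 6359·2.25877 = 14364 km

14364 km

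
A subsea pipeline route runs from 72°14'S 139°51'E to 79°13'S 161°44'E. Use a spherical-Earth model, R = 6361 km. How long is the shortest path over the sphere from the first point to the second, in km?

967 km

cos σ = sin φ₁ sin φ₂ + cos φ₁ cos φ₂ cos Δλ
      = sin(-72.23°)sin(-79.22°) + cos(-72.23°)cos(-79.22°)cos(21.88°) = 0.9885
σ = 8.710° → d = Rσ = 6361·0.15202 = 967 km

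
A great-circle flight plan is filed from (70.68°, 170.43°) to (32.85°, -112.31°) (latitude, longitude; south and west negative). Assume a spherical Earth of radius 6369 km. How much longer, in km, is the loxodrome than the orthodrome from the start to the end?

Great circle: cos σ = sin φ₁ sin φ₂ + cos φ₁ cos φ₂ cos Δλ,  σ = 0.9604 rad → d_gc = 6116.8 km
Rhumb line: Δψ = -1.1631, q = Δφ/Δψ = 0.5677, d_rh = R√(Δφ²+q²Δλ²) = 6438.4 km
Excess = 6438.4 − 6116.8 = 321.6 ≈ 322 km

322 km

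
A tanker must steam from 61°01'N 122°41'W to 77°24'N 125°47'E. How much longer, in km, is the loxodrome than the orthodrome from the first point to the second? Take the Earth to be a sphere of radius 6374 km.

Great circle: cos σ = sin φ₁ sin φ₂ + cos φ₁ cos φ₂ cos Δλ,  σ = 0.6182 rad → d_gc = 3940.7 km
Rhumb line: Δψ = +0.8506, q = Δφ/Δψ = 0.3362, d_rh = R√(Δφ²+q²Δλ²) = 4551.8 km
Excess = 4551.8 − 3940.7 = 611.1 ≈ 611 km

611 km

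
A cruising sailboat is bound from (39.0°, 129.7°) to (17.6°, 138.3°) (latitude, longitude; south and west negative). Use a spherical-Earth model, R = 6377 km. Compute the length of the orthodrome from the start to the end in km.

2523 km

Haversine: a = sin²(Δφ/2)+cos φ₁ cos φ₂ sin²(Δλ/2) = 0.03864;  σ = 2·atan2(√a,√(1−a))
σ = 22.672° → d = Rσ = 6377·0.39570 = 2523 km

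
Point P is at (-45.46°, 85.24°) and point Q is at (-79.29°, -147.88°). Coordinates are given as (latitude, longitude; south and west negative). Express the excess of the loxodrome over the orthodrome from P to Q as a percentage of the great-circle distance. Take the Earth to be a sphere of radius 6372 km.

Great circle: σ = 0.8994 rad → d_gc = Rσ = 5730.7 km
Rhumb: Δφ = -0.5904, Δλ = +2.2145, Δψ = -1.4745, q = Δφ/Δψ = 0.4004 → d_rh = R√(Δφ²+q²Δλ²) = 6788.4 km
Excess = (6788.4 − 5730.7) / 5730.7 = 1057.7 / 5730.7 = 18.46% ≈ 18.5%

18.5%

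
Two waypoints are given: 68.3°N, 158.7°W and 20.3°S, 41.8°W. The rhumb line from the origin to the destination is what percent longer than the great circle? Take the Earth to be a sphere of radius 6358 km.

6.3%

Great circle: σ = 2.0706 rad → d_gc = Rσ = 13164.8 km
Rhumb: Δφ = -1.5464, Δλ = +2.0403, Δψ = -2.0140, q = Δφ/Δψ = 0.7678 → d_rh = R√(Δφ²+q²Δλ²) = 13995.4 km
Excess = (13995.4 − 13164.8) / 13164.8 = 830.6 / 13164.8 = 6.31% ≈ 6.3%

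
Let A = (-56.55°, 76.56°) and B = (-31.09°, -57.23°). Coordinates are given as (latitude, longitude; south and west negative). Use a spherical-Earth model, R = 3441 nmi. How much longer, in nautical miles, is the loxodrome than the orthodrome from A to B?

Great circle: cos σ = sin φ₁ sin φ₂ + cos φ₁ cos φ₂ cos Δλ,  σ = 1.4664 rad → d_gc = 5045.9 nmi
Rhumb line: Δψ = +0.6309, q = Δφ/Δψ = 0.7043, d_rh = R√(Δφ²+q²Δλ²) = 5861.8 nmi
Excess = 5861.8 − 5045.9 = 815.9 ≈ 816 nmi

816 nmi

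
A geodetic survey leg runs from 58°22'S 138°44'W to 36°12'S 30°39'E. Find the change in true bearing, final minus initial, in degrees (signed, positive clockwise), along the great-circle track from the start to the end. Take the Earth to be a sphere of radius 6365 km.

-165.9°

At departure: θ₁ = atan2(sin Δλ cos φ₂, cos φ₁ sin φ₂ − sin φ₁ cos φ₂ cos Δλ) = 171.42°
At arrival: θ₂ = atan2(sin Δλ cos φ₁, −cos φ₂ sin φ₁ + sin φ₂ cos φ₁ cos Δλ) = 5.57°
Δθ = θ₂ − θ₁ = -165.9°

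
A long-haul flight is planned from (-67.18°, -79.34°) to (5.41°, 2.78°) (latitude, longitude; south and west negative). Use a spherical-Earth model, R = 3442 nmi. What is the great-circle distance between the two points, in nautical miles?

Haversine: a = sin²(Δφ/2)+cos φ₁ cos φ₂ sin²(Δλ/2) = 0.51698;  σ = 2·atan2(√a,√(1−a))
σ = 91.947° → d = Rσ = 3442·1.60477 = 5524 nmi

5524 nmi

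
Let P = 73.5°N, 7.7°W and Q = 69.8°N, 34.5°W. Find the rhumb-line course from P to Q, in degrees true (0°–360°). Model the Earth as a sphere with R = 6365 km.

Δψ = ln[tan(π/4+φ₂/2)/tan(π/4+φ₁/2)] = -0.2058
Δλ = -0.4677 rad (taken the short way round)
course = atan2(Δλ, Δψ) = 246.25°

246.3°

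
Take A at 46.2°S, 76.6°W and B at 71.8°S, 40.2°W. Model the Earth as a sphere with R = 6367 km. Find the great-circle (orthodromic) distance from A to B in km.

cos σ = sin φ₁ sin φ₂ + cos φ₁ cos φ₂ cos Δλ
      = sin(-46.20°)sin(-71.80°) + cos(-46.20°)cos(-71.80°)cos(36.40°) = 0.8597
σ = 30.722° → d = Rσ = 6367·0.53620 = 3414 km

3414 km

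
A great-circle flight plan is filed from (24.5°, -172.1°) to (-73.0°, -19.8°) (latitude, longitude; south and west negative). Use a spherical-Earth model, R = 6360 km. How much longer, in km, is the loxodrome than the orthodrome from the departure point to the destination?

2029 km

Great circle: cos σ = sin φ₁ sin φ₂ + cos φ₁ cos φ₂ cos Δλ,  σ = 2.2551 rad → d_gc = 14342.4 km
Rhumb line: Δψ = -2.3421, q = Δφ/Δψ = 0.7266, d_rh = R√(Δφ²+q²Δλ²) = 16371.2 km
Excess = 16371.2 − 14342.4 = 2028.8 ≈ 2029 km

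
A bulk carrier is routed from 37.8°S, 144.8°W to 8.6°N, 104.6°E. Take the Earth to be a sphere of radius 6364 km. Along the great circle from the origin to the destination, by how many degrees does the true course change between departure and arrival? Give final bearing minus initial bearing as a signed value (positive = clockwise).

Initial bearing θ₁ = atan2(sin Δλ cos φ₂, cos φ₁ sin φ₂ − sin φ₁ cos φ₂ cos Δλ) = 264.14°
Final bearing θ₂ = (initial bearing from the destination back to the start) + 180° = 307.35°
Δθ = θ₂ − θ₁ = +43.2°

+43.2°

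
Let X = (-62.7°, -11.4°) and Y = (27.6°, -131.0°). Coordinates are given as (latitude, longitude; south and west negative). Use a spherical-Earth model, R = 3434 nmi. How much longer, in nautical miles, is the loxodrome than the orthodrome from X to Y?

Great circle: cos σ = sin φ₁ sin φ₂ + cos φ₁ cos φ₂ cos Δλ,  σ = 2.2300 rad → d_gc = 7657.7 nmi
Rhumb line: Δψ = +1.9168, q = Δφ/Δψ = 0.8222, d_rh = R√(Δφ²+q²Δλ²) = 8001.7 nmi
Excess = 8001.7 − 7657.7 = 344.0 ≈ 344 nmi

344 nmi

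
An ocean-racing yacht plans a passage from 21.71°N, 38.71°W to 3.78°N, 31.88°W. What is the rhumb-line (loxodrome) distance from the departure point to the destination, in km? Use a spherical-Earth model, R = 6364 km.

Rhumb course C = atan2(Δλ, Δψ) with Δψ = ln[tan(π/4+φ₂/2)/tan(π/4+φ₁/2)] = -0.3223, Δλ = +0.1192 → C = 159.70°
d = R·|Δφ| / |cos C| = 6364·0.31294 / 0.93790 = 2123 km

2123 km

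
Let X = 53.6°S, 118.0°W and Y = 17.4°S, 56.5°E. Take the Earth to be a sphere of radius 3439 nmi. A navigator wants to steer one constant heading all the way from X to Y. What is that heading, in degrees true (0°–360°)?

Δψ = ln[tan(π/4+φ₂/2)/tan(π/4+φ₁/2)] = +0.8039
Δλ = +3.0456 rad (taken the short way round)
course = atan2(Δλ, Δψ) = 75.21°

75.2°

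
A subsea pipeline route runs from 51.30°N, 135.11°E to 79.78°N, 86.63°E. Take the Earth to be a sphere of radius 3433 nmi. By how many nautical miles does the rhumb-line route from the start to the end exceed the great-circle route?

48 nmi

Great circle: cos σ = sin φ₁ sin φ₂ + cos φ₁ cos φ₂ cos Δλ,  σ = 0.5706 rad → d_gc = 1958.8 nmi
Rhumb line: Δψ = +1.3679, q = Δφ/Δψ = 0.3634, d_rh = R√(Δφ²+q²Δλ²) = 2006.5 nmi
Excess = 2006.5 − 1958.8 = 47.7 ≈ 48 nmi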